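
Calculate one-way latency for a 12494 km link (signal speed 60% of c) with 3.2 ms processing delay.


Speed = 0.6 * 3e5 km/s = 180000 km/s
Propagation delay = 12494 / 180000 = 0.0694 s = 69.4111 ms
Processing delay = 3.2 ms
Total one-way latency = 72.6111 ms


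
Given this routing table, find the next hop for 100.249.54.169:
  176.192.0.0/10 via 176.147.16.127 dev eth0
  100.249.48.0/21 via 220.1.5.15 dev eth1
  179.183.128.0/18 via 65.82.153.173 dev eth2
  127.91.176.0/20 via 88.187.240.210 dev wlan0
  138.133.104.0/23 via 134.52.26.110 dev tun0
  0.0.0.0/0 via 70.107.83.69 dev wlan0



Longest prefix match for 100.249.54.169:
  /10 176.192.0.0: no
  /21 100.249.48.0: MATCH
  /18 179.183.128.0: no
  /20 127.91.176.0: no
  /23 138.133.104.0: no
  /0 0.0.0.0: MATCH
Selected: next-hop 220.1.5.15 via eth1 (matched /21)


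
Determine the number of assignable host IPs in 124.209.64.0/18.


Host bits = 32 - 18 = 14
Total addresses = 2^14 = 16384
Usable = total - 2 (network and broadcast)
Usable hosts: 16382


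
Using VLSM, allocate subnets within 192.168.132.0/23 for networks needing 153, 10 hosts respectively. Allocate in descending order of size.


153 hosts -> /24 (254 usable): 192.168.132.0/24
10 hosts -> /28 (14 usable): 192.168.133.0/28
Allocation: 192.168.132.0/24 (153 hosts, 254 usable); 192.168.133.0/28 (10 hosts, 14 usable)


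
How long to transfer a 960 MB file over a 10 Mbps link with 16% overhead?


Effective throughput = 10 * (1 - 16/100) = 8.4 Mbps
File size in Mb = 960 * 8 = 7680 Mb
Time = 7680 / 8.4
Time = 914.2857 seconds


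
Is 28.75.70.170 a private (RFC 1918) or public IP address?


RFC 1918 private ranges:
  10.0.0.0/8 (10.0.0.0 - 10.255.255.255)
  172.16.0.0/12 (172.16.0.0 - 172.31.255.255)
  192.168.0.0/16 (192.168.0.0 - 192.168.255.255)
Public (not in any RFC 1918 range)


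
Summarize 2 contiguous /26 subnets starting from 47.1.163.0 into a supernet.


Original prefix: /26
Number of subnets: 2 = 2^1
New prefix = 26 - 1 = 25
Supernet: 47.1.163.0/25


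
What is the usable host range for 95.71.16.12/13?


Network: 95.64.0.0
Broadcast: 95.71.255.255
First usable = network + 1
Last usable = broadcast - 1
Range: 95.64.0.1 to 95.71.255.254


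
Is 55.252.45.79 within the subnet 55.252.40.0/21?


Subnet network: 55.252.40.0
Test IP AND mask: 55.252.40.0
Yes, 55.252.45.79 is in 55.252.40.0/21


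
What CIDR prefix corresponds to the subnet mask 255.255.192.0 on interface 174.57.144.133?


Binary: 11111111.11111111.11000000.00000000
Count leading 1s
Prefix: /18


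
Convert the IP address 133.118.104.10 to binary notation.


133 = 10000101
118 = 01110110
104 = 01101000
10 = 00001010
Binary: 10000101.01110110.01101000.00001010


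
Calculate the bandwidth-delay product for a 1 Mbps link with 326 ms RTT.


BDP = bandwidth * RTT
= 1 Mbps * 326 ms
= 1 * 1e6 * 326 / 1000 bits
= 326000 bits
= 40750 bytes
= 39.7949 KB
BDP = 326000 bits (40750 bytes)


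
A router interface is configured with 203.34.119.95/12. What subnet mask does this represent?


/12 means 12 network bits, 20 host bits
Binary: 11111111111100000000000000000000
Mask: 255.240.0.0


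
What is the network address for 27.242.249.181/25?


IP:   00011011.11110010.11111001.10110101
Mask: 11111111.11111111.11111111.10000000
AND operation:
Net:  00011011.11110010.11111001.10000000
Network: 27.242.249.128/25


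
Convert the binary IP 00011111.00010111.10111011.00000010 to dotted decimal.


00011111 = 31
00010111 = 23
10111011 = 187
00000010 = 2
IP: 31.23.187.2


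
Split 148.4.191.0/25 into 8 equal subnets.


New prefix = 25 + 3 = 28
Each subnet has 16 addresses
  148.4.191.0/28
  148.4.191.16/28
  148.4.191.32/28
  148.4.191.48/28
  148.4.191.64/28
  148.4.191.80/28
  148.4.191.96/28
  148.4.191.112/28
Subnets: 148.4.191.0/28, 148.4.191.16/28, 148.4.191.32/28, 148.4.191.48/28, 148.4.191.64/28, 148.4.191.80/28, 148.4.191.96/28, 148.4.191.112/28


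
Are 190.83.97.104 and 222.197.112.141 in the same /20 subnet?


Mask: 255.255.240.0
190.83.97.104 AND mask = 190.83.96.0
222.197.112.141 AND mask = 222.197.112.0
No, different subnets (190.83.96.0 vs 222.197.112.0)


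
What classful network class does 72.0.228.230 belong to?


First octet: 72
Binary: 01001000
0xxxxxxx -> Class A (1-126)
Class A, default mask 255.0.0.0 (/8)


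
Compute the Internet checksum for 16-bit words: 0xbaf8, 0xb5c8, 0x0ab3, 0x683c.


Sum all words (with carry folding):
+ 0xbaf8 = 0xbaf8
+ 0xb5c8 = 0x70c1
+ 0x0ab3 = 0x7b74
+ 0x683c = 0xe3b0
One's complement: ~0xe3b0
Checksum = 0x1c4f


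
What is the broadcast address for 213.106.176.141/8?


Network: 213.0.0.0/8
Host bits = 24
Set all host bits to 1:
Broadcast: 213.255.255.255


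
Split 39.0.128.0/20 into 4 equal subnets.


New prefix = 20 + 2 = 22
Each subnet has 1024 addresses
  39.0.128.0/22
  39.0.132.0/22
  39.0.136.0/22
  39.0.140.0/22
Subnets: 39.0.128.0/22, 39.0.132.0/22, 39.0.136.0/22, 39.0.140.0/22


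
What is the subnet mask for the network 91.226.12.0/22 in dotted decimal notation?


/22 means 22 network bits, 10 host bits
Binary: 11111111111111111111110000000000
Mask: 255.255.252.0


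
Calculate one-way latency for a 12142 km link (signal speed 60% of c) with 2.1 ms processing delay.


Speed = 0.6 * 3e5 km/s = 180000 km/s
Propagation delay = 12142 / 180000 = 0.0675 s = 67.4556 ms
Processing delay = 2.1 ms
Total one-way latency = 69.5556 ms


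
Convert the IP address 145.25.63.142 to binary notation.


145 = 10010001
25 = 00011001
63 = 00111111
142 = 10001110
Binary: 10010001.00011001.00111111.10001110


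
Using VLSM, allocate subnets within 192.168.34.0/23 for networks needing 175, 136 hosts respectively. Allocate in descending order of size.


175 hosts -> /24 (254 usable): 192.168.34.0/24
136 hosts -> /24 (254 usable): 192.168.35.0/24
Allocation: 192.168.34.0/24 (175 hosts, 254 usable); 192.168.35.0/24 (136 hosts, 254 usable)


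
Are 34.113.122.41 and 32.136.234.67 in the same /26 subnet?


Mask: 255.255.255.192
34.113.122.41 AND mask = 34.113.122.0
32.136.234.67 AND mask = 32.136.234.64
No, different subnets (34.113.122.0 vs 32.136.234.64)


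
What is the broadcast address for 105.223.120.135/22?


Network: 105.223.120.0/22
Host bits = 10
Set all host bits to 1:
Broadcast: 105.223.123.255


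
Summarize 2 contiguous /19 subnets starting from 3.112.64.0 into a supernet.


Original prefix: /19
Number of subnets: 2 = 2^1
New prefix = 19 - 1 = 18
Supernet: 3.112.64.0/18


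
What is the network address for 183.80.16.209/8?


IP:   10110111.01010000.00010000.11010001
Mask: 11111111.00000000.00000000.00000000
AND operation:
Net:  10110111.00000000.00000000.00000000
Network: 183.0.0.0/8


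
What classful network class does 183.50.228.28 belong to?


First octet: 183
Binary: 10110111
10xxxxxx -> Class B (128-191)
Class B, default mask 255.255.0.0 (/16)


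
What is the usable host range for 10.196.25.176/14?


Network: 10.196.0.0
Broadcast: 10.199.255.255
First usable = network + 1
Last usable = broadcast - 1
Range: 10.196.0.1 to 10.199.255.254


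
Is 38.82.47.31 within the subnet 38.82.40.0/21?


Subnet network: 38.82.40.0
Test IP AND mask: 38.82.40.0
Yes, 38.82.47.31 is in 38.82.40.0/21


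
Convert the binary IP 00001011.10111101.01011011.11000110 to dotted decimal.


00001011 = 11
10111101 = 189
01011011 = 91
11000110 = 198
IP: 11.189.91.198


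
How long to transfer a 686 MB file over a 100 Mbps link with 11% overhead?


Effective throughput = 100 * (1 - 11/100) = 89 Mbps
File size in Mb = 686 * 8 = 5488 Mb
Time = 5488 / 89
Time = 61.6629 seconds


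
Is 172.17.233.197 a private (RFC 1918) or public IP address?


RFC 1918 private ranges:
  10.0.0.0/8 (10.0.0.0 - 10.255.255.255)
  172.16.0.0/12 (172.16.0.0 - 172.31.255.255)
  192.168.0.0/16 (192.168.0.0 - 192.168.255.255)
Private (in 172.16.0.0/12)


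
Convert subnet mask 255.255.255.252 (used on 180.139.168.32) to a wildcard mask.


Subnet mask: 255.255.255.252
Wildcard = 255.255.255.255 - subnet mask
255 - 255 = 0
255 - 255 = 0
255 - 255 = 0
255 - 252 = 3
Wildcard: 0.0.0.3


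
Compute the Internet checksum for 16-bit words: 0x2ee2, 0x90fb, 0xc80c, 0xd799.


Sum all words (with carry folding):
+ 0x2ee2 = 0x2ee2
+ 0x90fb = 0xbfdd
+ 0xc80c = 0x87ea
+ 0xd799 = 0x5f84
One's complement: ~0x5f84
Checksum = 0xa07b


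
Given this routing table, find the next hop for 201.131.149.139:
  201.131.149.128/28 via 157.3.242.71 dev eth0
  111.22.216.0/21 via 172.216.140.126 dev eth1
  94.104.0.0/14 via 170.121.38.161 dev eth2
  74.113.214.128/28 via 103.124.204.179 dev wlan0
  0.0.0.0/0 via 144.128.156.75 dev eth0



Longest prefix match for 201.131.149.139:
  /28 201.131.149.128: MATCH
  /21 111.22.216.0: no
  /14 94.104.0.0: no
  /28 74.113.214.128: no
  /0 0.0.0.0: MATCH
Selected: next-hop 157.3.242.71 via eth0 (matched /28)


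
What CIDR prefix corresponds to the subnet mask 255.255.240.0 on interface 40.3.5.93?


Binary: 11111111.11111111.11110000.00000000
Count leading 1s
Prefix: /20


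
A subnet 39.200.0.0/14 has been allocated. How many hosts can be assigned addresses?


Host bits = 32 - 14 = 18
Total addresses = 2^18 = 262144
Usable = total - 2 (network and broadcast)
Usable hosts: 262142


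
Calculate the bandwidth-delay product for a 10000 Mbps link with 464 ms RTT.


BDP = bandwidth * RTT
= 10000 Mbps * 464 ms
= 10000 * 1e6 * 464 / 1000 bits
= 4640000000 bits
= 580000000 bytes
= 566406.25 KB
BDP = 4640000000 bits (580000000 bytes)


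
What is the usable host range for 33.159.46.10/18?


Network: 33.159.0.0
Broadcast: 33.159.63.255
First usable = network + 1
Last usable = broadcast - 1
Range: 33.159.0.1 to 33.159.63.254


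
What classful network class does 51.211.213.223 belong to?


First octet: 51
Binary: 00110011
0xxxxxxx -> Class A (1-126)
Class A, default mask 255.0.0.0 (/8)


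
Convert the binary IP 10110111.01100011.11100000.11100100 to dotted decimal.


10110111 = 183
01100011 = 99
11100000 = 224
11100100 = 228
IP: 183.99.224.228


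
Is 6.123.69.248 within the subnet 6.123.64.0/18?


Subnet network: 6.123.64.0
Test IP AND mask: 6.123.64.0
Yes, 6.123.69.248 is in 6.123.64.0/18


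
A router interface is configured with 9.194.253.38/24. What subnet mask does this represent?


/24 means 24 network bits, 8 host bits
Binary: 11111111111111111111111100000000
Mask: 255.255.255.0


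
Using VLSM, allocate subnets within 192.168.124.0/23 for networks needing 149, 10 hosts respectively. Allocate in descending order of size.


149 hosts -> /24 (254 usable): 192.168.124.0/24
10 hosts -> /28 (14 usable): 192.168.125.0/28
Allocation: 192.168.124.0/24 (149 hosts, 254 usable); 192.168.125.0/28 (10 hosts, 14 usable)


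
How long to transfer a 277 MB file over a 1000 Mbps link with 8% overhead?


Effective throughput = 1000 * (1 - 8/100) = 920 Mbps
File size in Mb = 277 * 8 = 2216 Mb
Time = 2216 / 920
Time = 2.4087 seconds


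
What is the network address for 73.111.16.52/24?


IP:   01001001.01101111.00010000.00110100
Mask: 11111111.11111111.11111111.00000000
AND operation:
Net:  01001001.01101111.00010000.00000000
Network: 73.111.16.0/24


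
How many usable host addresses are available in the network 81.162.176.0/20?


Host bits = 32 - 20 = 12
Total addresses = 2^12 = 4096
Usable = total - 2 (network and broadcast)
Usable hosts: 4094


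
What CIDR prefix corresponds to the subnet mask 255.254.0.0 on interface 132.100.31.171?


Binary: 11111111.11111110.00000000.00000000
Count leading 1s
Prefix: /15


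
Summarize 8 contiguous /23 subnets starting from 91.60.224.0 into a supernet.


Original prefix: /23
Number of subnets: 8 = 2^3
New prefix = 23 - 3 = 20
Supernet: 91.60.224.0/20


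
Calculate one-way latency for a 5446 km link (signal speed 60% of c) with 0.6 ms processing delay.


Speed = 0.6 * 3e5 km/s = 180000 km/s
Propagation delay = 5446 / 180000 = 0.0303 s = 30.2556 ms
Processing delay = 0.6 ms
Total one-way latency = 30.8556 ms


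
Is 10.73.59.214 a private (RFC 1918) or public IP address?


RFC 1918 private ranges:
  10.0.0.0/8 (10.0.0.0 - 10.255.255.255)
  172.16.0.0/12 (172.16.0.0 - 172.31.255.255)
  192.168.0.0/16 (192.168.0.0 - 192.168.255.255)
Private (in 10.0.0.0/8)


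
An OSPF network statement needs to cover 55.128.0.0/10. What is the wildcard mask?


Subnet mask: 255.192.0.0
Wildcard = 255.255.255.255 - subnet mask
255 - 255 = 0
255 - 192 = 63
255 - 0 = 255
255 - 0 = 255
Wildcard: 0.63.255.255


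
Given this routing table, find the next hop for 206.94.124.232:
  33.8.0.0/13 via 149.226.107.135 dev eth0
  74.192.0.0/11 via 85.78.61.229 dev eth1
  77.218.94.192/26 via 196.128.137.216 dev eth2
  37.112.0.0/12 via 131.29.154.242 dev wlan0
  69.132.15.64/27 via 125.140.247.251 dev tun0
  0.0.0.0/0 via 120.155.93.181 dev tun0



Longest prefix match for 206.94.124.232:
  /13 33.8.0.0: no
  /11 74.192.0.0: no
  /26 77.218.94.192: no
  /12 37.112.0.0: no
  /27 69.132.15.64: no
  /0 0.0.0.0: MATCH
Selected: next-hop 120.155.93.181 via tun0 (matched /0)


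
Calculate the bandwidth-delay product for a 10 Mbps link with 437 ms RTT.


BDP = bandwidth * RTT
= 10 Mbps * 437 ms
= 10 * 1e6 * 437 / 1000 bits
= 4370000 bits
= 546250 bytes
= 533.4473 KB
BDP = 4370000 bits (546250 bytes)


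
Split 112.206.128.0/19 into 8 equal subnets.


New prefix = 19 + 3 = 22
Each subnet has 1024 addresses
  112.206.128.0/22
  112.206.132.0/22
  112.206.136.0/22
  112.206.140.0/22
  112.206.144.0/22
  112.206.148.0/22
  112.206.152.0/22
  112.206.156.0/22
Subnets: 112.206.128.0/22, 112.206.132.0/22, 112.206.136.0/22, 112.206.140.0/22, 112.206.144.0/22, 112.206.148.0/22, 112.206.152.0/22, 112.206.156.0/22


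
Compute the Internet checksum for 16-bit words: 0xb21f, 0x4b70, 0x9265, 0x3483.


Sum all words (with carry folding):
+ 0xb21f = 0xb21f
+ 0x4b70 = 0xfd8f
+ 0x9265 = 0x8ff5
+ 0x3483 = 0xc478
One's complement: ~0xc478
Checksum = 0x3b87


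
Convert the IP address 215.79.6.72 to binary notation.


215 = 11010111
79 = 01001111
6 = 00000110
72 = 01001000
Binary: 11010111.01001111.00000110.01001000


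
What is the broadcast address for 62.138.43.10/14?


Network: 62.136.0.0/14
Host bits = 18
Set all host bits to 1:
Broadcast: 62.139.255.255


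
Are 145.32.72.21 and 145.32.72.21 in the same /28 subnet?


Mask: 255.255.255.240
145.32.72.21 AND mask = 145.32.72.16
145.32.72.21 AND mask = 145.32.72.16
Yes, same subnet (145.32.72.16)


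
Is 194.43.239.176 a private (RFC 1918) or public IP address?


RFC 1918 private ranges:
  10.0.0.0/8 (10.0.0.0 - 10.255.255.255)
  172.16.0.0/12 (172.16.0.0 - 172.31.255.255)
  192.168.0.0/16 (192.168.0.0 - 192.168.255.255)
Public (not in any RFC 1918 range)


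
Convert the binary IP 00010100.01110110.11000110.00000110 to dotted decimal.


00010100 = 20
01110110 = 118
11000110 = 198
00000110 = 6
IP: 20.118.198.6


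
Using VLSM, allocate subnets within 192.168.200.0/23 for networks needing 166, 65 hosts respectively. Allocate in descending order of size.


166 hosts -> /24 (254 usable): 192.168.200.0/24
65 hosts -> /25 (126 usable): 192.168.201.0/25
Allocation: 192.168.200.0/24 (166 hosts, 254 usable); 192.168.201.0/25 (65 hosts, 126 usable)


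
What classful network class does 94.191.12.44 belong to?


First octet: 94
Binary: 01011110
0xxxxxxx -> Class A (1-126)
Class A, default mask 255.0.0.0 (/8)


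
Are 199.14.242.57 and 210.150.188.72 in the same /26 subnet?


Mask: 255.255.255.192
199.14.242.57 AND mask = 199.14.242.0
210.150.188.72 AND mask = 210.150.188.64
No, different subnets (199.14.242.0 vs 210.150.188.64)


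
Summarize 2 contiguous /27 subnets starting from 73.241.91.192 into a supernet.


Original prefix: /27
Number of subnets: 2 = 2^1
New prefix = 27 - 1 = 26
Supernet: 73.241.91.192/26


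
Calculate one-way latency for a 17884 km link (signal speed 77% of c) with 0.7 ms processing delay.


Speed = 0.77 * 3e5 km/s = 231000 km/s
Propagation delay = 17884 / 231000 = 0.0774 s = 77.4199 ms
Processing delay = 0.7 ms
Total one-way latency = 78.1199 ms


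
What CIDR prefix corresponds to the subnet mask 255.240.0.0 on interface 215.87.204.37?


Binary: 11111111.11110000.00000000.00000000
Count leading 1s
Prefix: /12


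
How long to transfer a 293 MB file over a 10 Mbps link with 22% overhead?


Effective throughput = 10 * (1 - 22/100) = 7.8 Mbps
File size in Mb = 293 * 8 = 2344 Mb
Time = 2344 / 7.8
Time = 300.5128 seconds


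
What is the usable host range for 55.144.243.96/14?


Network: 55.144.0.0
Broadcast: 55.147.255.255
First usable = network + 1
Last usable = broadcast - 1
Range: 55.144.0.1 to 55.147.255.254


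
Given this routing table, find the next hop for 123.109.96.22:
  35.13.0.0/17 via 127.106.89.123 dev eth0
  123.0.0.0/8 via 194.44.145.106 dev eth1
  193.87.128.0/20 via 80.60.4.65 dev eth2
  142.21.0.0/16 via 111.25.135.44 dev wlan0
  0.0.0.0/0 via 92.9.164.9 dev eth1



Longest prefix match for 123.109.96.22:
  /17 35.13.0.0: no
  /8 123.0.0.0: MATCH
  /20 193.87.128.0: no
  /16 142.21.0.0: no
  /0 0.0.0.0: MATCH
Selected: next-hop 194.44.145.106 via eth1 (matched /8)


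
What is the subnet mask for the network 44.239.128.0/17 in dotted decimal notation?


/17 means 17 network bits, 15 host bits
Binary: 11111111111111111000000000000000
Mask: 255.255.128.0


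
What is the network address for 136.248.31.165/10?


IP:   10001000.11111000.00011111.10100101
Mask: 11111111.11000000.00000000.00000000
AND operation:
Net:  10001000.11000000.00000000.00000000
Network: 136.192.0.0/10


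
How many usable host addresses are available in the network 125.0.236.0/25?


Host bits = 32 - 25 = 7
Total addresses = 2^7 = 128
Usable = total - 2 (network and broadcast)
Usable hosts: 126


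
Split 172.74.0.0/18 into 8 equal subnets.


New prefix = 18 + 3 = 21
Each subnet has 2048 addresses
  172.74.0.0/21
  172.74.8.0/21
  172.74.16.0/21
  172.74.24.0/21
  172.74.32.0/21
  172.74.40.0/21
  172.74.48.0/21
  172.74.56.0/21
Subnets: 172.74.0.0/21, 172.74.8.0/21, 172.74.16.0/21, 172.74.24.0/21, 172.74.32.0/21, 172.74.40.0/21, 172.74.48.0/21, 172.74.56.0/21


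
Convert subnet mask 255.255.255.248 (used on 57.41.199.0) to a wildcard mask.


Subnet mask: 255.255.255.248
Wildcard = 255.255.255.255 - subnet mask
255 - 255 = 0
255 - 255 = 0
255 - 255 = 0
255 - 248 = 7
Wildcard: 0.0.0.7


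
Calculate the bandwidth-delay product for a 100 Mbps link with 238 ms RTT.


BDP = bandwidth * RTT
= 100 Mbps * 238 ms
= 100 * 1e6 * 238 / 1000 bits
= 23800000 bits
= 2975000 bytes
= 2905.2734 KB
BDP = 23800000 bits (2975000 bytes)


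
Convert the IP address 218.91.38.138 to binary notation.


218 = 11011010
91 = 01011011
38 = 00100110
138 = 10001010
Binary: 11011010.01011011.00100110.10001010


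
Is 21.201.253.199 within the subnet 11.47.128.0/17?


Subnet network: 11.47.128.0
Test IP AND mask: 21.201.128.0
No, 21.201.253.199 is not in 11.47.128.0/17


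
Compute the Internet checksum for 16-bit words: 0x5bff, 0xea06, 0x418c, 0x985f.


Sum all words (with carry folding):
+ 0x5bff = 0x5bff
+ 0xea06 = 0x4606
+ 0x418c = 0x8792
+ 0x985f = 0x1ff2
One's complement: ~0x1ff2
Checksum = 0xe00d


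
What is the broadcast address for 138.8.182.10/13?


Network: 138.8.0.0/13
Host bits = 19
Set all host bits to 1:
Broadcast: 138.15.255.255


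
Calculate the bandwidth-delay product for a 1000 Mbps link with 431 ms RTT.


BDP = bandwidth * RTT
= 1000 Mbps * 431 ms
= 1000 * 1e6 * 431 / 1000 bits
= 431000000 bits
= 53875000 bytes
= 52612.3047 KB
BDP = 431000000 bits (53875000 bytes)


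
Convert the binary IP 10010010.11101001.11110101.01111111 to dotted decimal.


10010010 = 146
11101001 = 233
11110101 = 245
01111111 = 127
IP: 146.233.245.127


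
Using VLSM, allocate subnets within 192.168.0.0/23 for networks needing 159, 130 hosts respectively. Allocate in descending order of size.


159 hosts -> /24 (254 usable): 192.168.0.0/24
130 hosts -> /24 (254 usable): 192.168.1.0/24
Allocation: 192.168.0.0/24 (159 hosts, 254 usable); 192.168.1.0/24 (130 hosts, 254 usable)


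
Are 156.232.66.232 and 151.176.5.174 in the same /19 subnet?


Mask: 255.255.224.0
156.232.66.232 AND mask = 156.232.64.0
151.176.5.174 AND mask = 151.176.0.0
No, different subnets (156.232.64.0 vs 151.176.0.0)


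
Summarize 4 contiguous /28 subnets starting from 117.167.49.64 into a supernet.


Original prefix: /28
Number of subnets: 4 = 2^2
New prefix = 28 - 2 = 26
Supernet: 117.167.49.64/26


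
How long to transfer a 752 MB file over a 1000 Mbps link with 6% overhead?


Effective throughput = 1000 * (1 - 6/100) = 940 Mbps
File size in Mb = 752 * 8 = 6016 Mb
Time = 6016 / 940
Time = 6.4 seconds


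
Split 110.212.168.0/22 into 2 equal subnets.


New prefix = 22 + 1 = 23
Each subnet has 512 addresses
  110.212.168.0/23
  110.212.170.0/23
Subnets: 110.212.168.0/23, 110.212.170.0/23


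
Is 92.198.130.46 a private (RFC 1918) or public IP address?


RFC 1918 private ranges:
  10.0.0.0/8 (10.0.0.0 - 10.255.255.255)
  172.16.0.0/12 (172.16.0.0 - 172.31.255.255)
  192.168.0.0/16 (192.168.0.0 - 192.168.255.255)
Public (not in any RFC 1918 range)


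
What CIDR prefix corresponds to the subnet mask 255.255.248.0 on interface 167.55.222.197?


Binary: 11111111.11111111.11111000.00000000
Count leading 1s
Prefix: /21


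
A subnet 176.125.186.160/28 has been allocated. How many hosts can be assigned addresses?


Host bits = 32 - 28 = 4
Total addresses = 2^4 = 16
Usable = total - 2 (network and broadcast)
Usable hosts: 14


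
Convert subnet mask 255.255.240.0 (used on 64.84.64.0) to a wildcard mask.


Subnet mask: 255.255.240.0
Wildcard = 255.255.255.255 - subnet mask
255 - 255 = 0
255 - 255 = 0
255 - 240 = 15
255 - 0 = 255
Wildcard: 0.0.15.255


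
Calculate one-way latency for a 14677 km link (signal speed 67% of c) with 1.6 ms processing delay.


Speed = 0.67 * 3e5 km/s = 201000 km/s
Propagation delay = 14677 / 201000 = 0.073 s = 73.0199 ms
Processing delay = 1.6 ms
Total one-way latency = 74.6199 ms


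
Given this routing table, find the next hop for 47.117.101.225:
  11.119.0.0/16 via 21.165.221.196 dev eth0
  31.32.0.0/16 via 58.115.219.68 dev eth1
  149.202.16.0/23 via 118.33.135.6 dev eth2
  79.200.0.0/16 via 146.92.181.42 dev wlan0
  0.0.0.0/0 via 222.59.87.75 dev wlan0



Longest prefix match for 47.117.101.225:
  /16 11.119.0.0: no
  /16 31.32.0.0: no
  /23 149.202.16.0: no
  /16 79.200.0.0: no
  /0 0.0.0.0: MATCH
Selected: next-hop 222.59.87.75 via wlan0 (matched /0)


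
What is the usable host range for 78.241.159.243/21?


Network: 78.241.152.0
Broadcast: 78.241.159.255
First usable = network + 1
Last usable = broadcast - 1
Range: 78.241.152.1 to 78.241.159.254


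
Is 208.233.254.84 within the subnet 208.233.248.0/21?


Subnet network: 208.233.248.0
Test IP AND mask: 208.233.248.0
Yes, 208.233.254.84 is in 208.233.248.0/21


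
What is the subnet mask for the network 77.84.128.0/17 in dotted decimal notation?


/17 means 17 network bits, 15 host bits
Binary: 11111111111111111000000000000000
Mask: 255.255.128.0


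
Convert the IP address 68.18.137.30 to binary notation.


68 = 01000100
18 = 00010010
137 = 10001001
30 = 00011110
Binary: 01000100.00010010.10001001.00011110


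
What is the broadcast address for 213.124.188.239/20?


Network: 213.124.176.0/20
Host bits = 12
Set all host bits to 1:
Broadcast: 213.124.191.255


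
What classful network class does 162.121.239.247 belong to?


First octet: 162
Binary: 10100010
10xxxxxx -> Class B (128-191)
Class B, default mask 255.255.0.0 (/16)


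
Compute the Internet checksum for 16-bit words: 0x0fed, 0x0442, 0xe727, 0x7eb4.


Sum all words (with carry folding):
+ 0x0fed = 0x0fed
+ 0x0442 = 0x142f
+ 0xe727 = 0xfb56
+ 0x7eb4 = 0x7a0b
One's complement: ~0x7a0b
Checksum = 0x85f4


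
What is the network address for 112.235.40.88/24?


IP:   01110000.11101011.00101000.01011000
Mask: 11111111.11111111.11111111.00000000
AND operation:
Net:  01110000.11101011.00101000.00000000
Network: 112.235.40.0/24


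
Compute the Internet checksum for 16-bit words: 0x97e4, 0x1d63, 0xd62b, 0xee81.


Sum all words (with carry folding):
+ 0x97e4 = 0x97e4
+ 0x1d63 = 0xb547
+ 0xd62b = 0x8b73
+ 0xee81 = 0x79f5
One's complement: ~0x79f5
Checksum = 0x860a


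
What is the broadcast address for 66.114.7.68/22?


Network: 66.114.4.0/22
Host bits = 10
Set all host bits to 1:
Broadcast: 66.114.7.255


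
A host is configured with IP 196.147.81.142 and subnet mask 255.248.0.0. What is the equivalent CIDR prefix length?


Binary: 11111111.11111000.00000000.00000000
Count leading 1s
Prefix: /13


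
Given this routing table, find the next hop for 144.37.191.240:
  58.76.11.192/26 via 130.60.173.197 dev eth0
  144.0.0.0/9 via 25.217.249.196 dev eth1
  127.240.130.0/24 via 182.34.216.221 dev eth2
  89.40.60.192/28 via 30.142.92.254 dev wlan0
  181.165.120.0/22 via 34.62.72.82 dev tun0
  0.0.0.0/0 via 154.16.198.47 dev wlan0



Longest prefix match for 144.37.191.240:
  /26 58.76.11.192: no
  /9 144.0.0.0: MATCH
  /24 127.240.130.0: no
  /28 89.40.60.192: no
  /22 181.165.120.0: no
  /0 0.0.0.0: MATCH
Selected: next-hop 25.217.249.196 via eth1 (matched /9)


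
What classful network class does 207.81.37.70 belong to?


First octet: 207
Binary: 11001111
110xxxxx -> Class C (192-223)
Class C, default mask 255.255.255.0 (/24)


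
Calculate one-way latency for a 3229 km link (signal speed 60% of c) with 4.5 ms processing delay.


Speed = 0.6 * 3e5 km/s = 180000 km/s
Propagation delay = 3229 / 180000 = 0.0179 s = 17.9389 ms
Processing delay = 4.5 ms
Total one-way latency = 22.4389 ms


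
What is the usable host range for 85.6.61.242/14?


Network: 85.4.0.0
Broadcast: 85.7.255.255
First usable = network + 1
Last usable = broadcast - 1
Range: 85.4.0.1 to 85.7.255.254


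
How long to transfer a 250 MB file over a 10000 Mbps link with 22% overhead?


Effective throughput = 10000 * (1 - 22/100) = 7800 Mbps
File size in Mb = 250 * 8 = 2000 Mb
Time = 2000 / 7800
Time = 0.2564 seconds


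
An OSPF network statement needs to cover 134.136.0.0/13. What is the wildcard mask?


Subnet mask: 255.248.0.0
Wildcard = 255.255.255.255 - subnet mask
255 - 255 = 0
255 - 248 = 7
255 - 0 = 255
255 - 0 = 255
Wildcard: 0.7.255.255


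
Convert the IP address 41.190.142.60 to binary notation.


41 = 00101001
190 = 10111110
142 = 10001110
60 = 00111100
Binary: 00101001.10111110.10001110.00111100


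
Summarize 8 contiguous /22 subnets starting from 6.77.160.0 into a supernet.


Original prefix: /22
Number of subnets: 8 = 2^3
New prefix = 22 - 3 = 19
Supernet: 6.77.160.0/19


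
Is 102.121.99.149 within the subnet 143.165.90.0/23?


Subnet network: 143.165.90.0
Test IP AND mask: 102.121.98.0
No, 102.121.99.149 is not in 143.165.90.0/23


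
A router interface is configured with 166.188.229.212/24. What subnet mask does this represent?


/24 means 24 network bits, 8 host bits
Binary: 11111111111111111111111100000000
Mask: 255.255.255.0


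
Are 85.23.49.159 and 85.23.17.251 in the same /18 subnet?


Mask: 255.255.192.0
85.23.49.159 AND mask = 85.23.0.0
85.23.17.251 AND mask = 85.23.0.0
Yes, same subnet (85.23.0.0)


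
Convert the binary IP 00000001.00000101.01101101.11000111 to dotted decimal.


00000001 = 1
00000101 = 5
01101101 = 109
11000111 = 199
IP: 1.5.109.199


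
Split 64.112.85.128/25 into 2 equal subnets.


New prefix = 25 + 1 = 26
Each subnet has 64 addresses
  64.112.85.128/26
  64.112.85.192/26
Subnets: 64.112.85.128/26, 64.112.85.192/26


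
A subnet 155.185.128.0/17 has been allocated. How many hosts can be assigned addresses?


Host bits = 32 - 17 = 15
Total addresses = 2^15 = 32768
Usable = total - 2 (network and broadcast)
Usable hosts: 32766


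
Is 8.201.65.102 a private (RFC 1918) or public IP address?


RFC 1918 private ranges:
  10.0.0.0/8 (10.0.0.0 - 10.255.255.255)
  172.16.0.0/12 (172.16.0.0 - 172.31.255.255)
  192.168.0.0/16 (192.168.0.0 - 192.168.255.255)
Public (not in any RFC 1918 range)


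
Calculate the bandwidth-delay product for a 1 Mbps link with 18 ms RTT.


BDP = bandwidth * RTT
= 1 Mbps * 18 ms
= 1 * 1e6 * 18 / 1000 bits
= 18000 bits
= 2250 bytes
= 2.1973 KB
BDP = 18000 bits (2250 bytes)


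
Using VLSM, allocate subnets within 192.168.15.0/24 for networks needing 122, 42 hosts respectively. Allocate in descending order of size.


122 hosts -> /25 (126 usable): 192.168.15.0/25
42 hosts -> /26 (62 usable): 192.168.15.128/26
Allocation: 192.168.15.0/25 (122 hosts, 126 usable); 192.168.15.128/26 (42 hosts, 62 usable)


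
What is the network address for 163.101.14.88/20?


IP:   10100011.01100101.00001110.01011000
Mask: 11111111.11111111.11110000.00000000
AND operation:
Net:  10100011.01100101.00000000.00000000
Network: 163.101.0.0/20


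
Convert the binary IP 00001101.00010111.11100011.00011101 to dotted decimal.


00001101 = 13
00010111 = 23
11100011 = 227
00011101 = 29
IP: 13.23.227.29


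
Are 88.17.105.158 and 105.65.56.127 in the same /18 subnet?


Mask: 255.255.192.0
88.17.105.158 AND mask = 88.17.64.0
105.65.56.127 AND mask = 105.65.0.0
No, different subnets (88.17.64.0 vs 105.65.0.0)


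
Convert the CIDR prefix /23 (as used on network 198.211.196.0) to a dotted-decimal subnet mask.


/23 means 23 network bits, 9 host bits
Binary: 11111111111111111111111000000000
Mask: 255.255.254.0


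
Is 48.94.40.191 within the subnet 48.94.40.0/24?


Subnet network: 48.94.40.0
Test IP AND mask: 48.94.40.0
Yes, 48.94.40.191 is in 48.94.40.0/24


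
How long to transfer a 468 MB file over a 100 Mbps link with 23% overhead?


Effective throughput = 100 * (1 - 23/100) = 77 Mbps
File size in Mb = 468 * 8 = 3744 Mb
Time = 3744 / 77
Time = 48.6234 seconds


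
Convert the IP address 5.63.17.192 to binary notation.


5 = 00000101
63 = 00111111
17 = 00010001
192 = 11000000
Binary: 00000101.00111111.00010001.11000000


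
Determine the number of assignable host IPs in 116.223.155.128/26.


Host bits = 32 - 26 = 6
Total addresses = 2^6 = 64
Usable = total - 2 (network and broadcast)
Usable hosts: 62


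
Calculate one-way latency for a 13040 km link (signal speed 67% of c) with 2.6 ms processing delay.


Speed = 0.67 * 3e5 km/s = 201000 km/s
Propagation delay = 13040 / 201000 = 0.0649 s = 64.8756 ms
Processing delay = 2.6 ms
Total one-way latency = 67.4756 ms


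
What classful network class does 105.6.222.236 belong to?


First octet: 105
Binary: 01101001
0xxxxxxx -> Class A (1-126)
Class A, default mask 255.0.0.0 (/8)


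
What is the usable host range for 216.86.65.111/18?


Network: 216.86.64.0
Broadcast: 216.86.127.255
First usable = network + 1
Last usable = broadcast - 1
Range: 216.86.64.1 to 216.86.127.254


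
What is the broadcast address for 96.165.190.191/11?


Network: 96.160.0.0/11
Host bits = 21
Set all host bits to 1:
Broadcast: 96.191.255.255


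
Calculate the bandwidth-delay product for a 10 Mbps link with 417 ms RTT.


BDP = bandwidth * RTT
= 10 Mbps * 417 ms
= 10 * 1e6 * 417 / 1000 bits
= 4170000 bits
= 521250 bytes
= 509.0332 KB
BDP = 4170000 bits (521250 bytes)


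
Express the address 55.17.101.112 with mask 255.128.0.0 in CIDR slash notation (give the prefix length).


Binary: 11111111.10000000.00000000.00000000
Count leading 1s
Prefix: /9


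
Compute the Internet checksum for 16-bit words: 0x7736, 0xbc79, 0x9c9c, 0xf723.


Sum all words (with carry folding):
+ 0x7736 = 0x7736
+ 0xbc79 = 0x33b0
+ 0x9c9c = 0xd04c
+ 0xf723 = 0xc770
One's complement: ~0xc770
Checksum = 0x388f


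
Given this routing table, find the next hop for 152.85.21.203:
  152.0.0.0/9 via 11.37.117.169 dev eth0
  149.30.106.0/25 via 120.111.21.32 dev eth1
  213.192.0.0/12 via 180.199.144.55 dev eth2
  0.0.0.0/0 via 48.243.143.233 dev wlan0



Longest prefix match for 152.85.21.203:
  /9 152.0.0.0: MATCH
  /25 149.30.106.0: no
  /12 213.192.0.0: no
  /0 0.0.0.0: MATCH
Selected: next-hop 11.37.117.169 via eth0 (matched /9)


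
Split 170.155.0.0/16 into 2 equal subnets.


New prefix = 16 + 1 = 17
Each subnet has 32768 addresses
  170.155.0.0/17
  170.155.128.0/17
Subnets: 170.155.0.0/17, 170.155.128.0/17


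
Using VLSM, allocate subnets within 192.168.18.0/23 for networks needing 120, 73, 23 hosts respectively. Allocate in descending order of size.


120 hosts -> /25 (126 usable): 192.168.18.0/25
73 hosts -> /25 (126 usable): 192.168.18.128/25
23 hosts -> /27 (30 usable): 192.168.19.0/27
Allocation: 192.168.18.0/25 (120 hosts, 126 usable); 192.168.18.128/25 (73 hosts, 126 usable); 192.168.19.0/27 (23 hosts, 30 usable)


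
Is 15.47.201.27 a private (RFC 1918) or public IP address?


RFC 1918 private ranges:
  10.0.0.0/8 (10.0.0.0 - 10.255.255.255)
  172.16.0.0/12 (172.16.0.0 - 172.31.255.255)
  192.168.0.0/16 (192.168.0.0 - 192.168.255.255)
Public (not in any RFC 1918 range)


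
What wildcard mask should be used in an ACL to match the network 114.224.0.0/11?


Subnet mask: 255.224.0.0
Wildcard = 255.255.255.255 - subnet mask
255 - 255 = 0
255 - 224 = 31
255 - 0 = 255
255 - 0 = 255
Wildcard: 0.31.255.255


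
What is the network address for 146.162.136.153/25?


IP:   10010010.10100010.10001000.10011001
Mask: 11111111.11111111.11111111.10000000
AND operation:
Net:  10010010.10100010.10001000.10000000
Network: 146.162.136.128/25


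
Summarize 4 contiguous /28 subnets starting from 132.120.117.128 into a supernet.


Original prefix: /28
Number of subnets: 4 = 2^2
New prefix = 28 - 2 = 26
Supernet: 132.120.117.128/26


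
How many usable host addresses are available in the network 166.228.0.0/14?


Host bits = 32 - 14 = 18
Total addresses = 2^18 = 262144
Usable = total - 2 (network and broadcast)
Usable hosts: 262142


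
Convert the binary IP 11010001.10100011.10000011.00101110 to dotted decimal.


11010001 = 209
10100011 = 163
10000011 = 131
00101110 = 46
IP: 209.163.131.46


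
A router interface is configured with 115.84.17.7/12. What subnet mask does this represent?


/12 means 12 network bits, 20 host bits
Binary: 11111111111100000000000000000000
Mask: 255.240.0.0


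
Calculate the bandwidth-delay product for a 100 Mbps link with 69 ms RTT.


BDP = bandwidth * RTT
= 100 Mbps * 69 ms
= 100 * 1e6 * 69 / 1000 bits
= 6900000 bits
= 862500 bytes
= 842.2852 KB
BDP = 6900000 bits (862500 bytes)


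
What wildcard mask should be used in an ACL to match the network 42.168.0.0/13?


Subnet mask: 255.248.0.0
Wildcard = 255.255.255.255 - subnet mask
255 - 255 = 0
255 - 248 = 7
255 - 0 = 255
255 - 0 = 255
Wildcard: 0.7.255.255


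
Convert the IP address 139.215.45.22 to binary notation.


139 = 10001011
215 = 11010111
45 = 00101101
22 = 00010110
Binary: 10001011.11010111.00101101.00010110


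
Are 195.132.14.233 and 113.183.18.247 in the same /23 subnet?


Mask: 255.255.254.0
195.132.14.233 AND mask = 195.132.14.0
113.183.18.247 AND mask = 113.183.18.0
No, different subnets (195.132.14.0 vs 113.183.18.0)


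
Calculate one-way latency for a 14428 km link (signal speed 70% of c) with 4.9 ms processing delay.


Speed = 0.7 * 3e5 km/s = 210000 km/s
Propagation delay = 14428 / 210000 = 0.0687 s = 68.7048 ms
Processing delay = 4.9 ms
Total one-way latency = 73.6048 ms


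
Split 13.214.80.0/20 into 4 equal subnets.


New prefix = 20 + 2 = 22
Each subnet has 1024 addresses
  13.214.80.0/22
  13.214.84.0/22
  13.214.88.0/22
  13.214.92.0/22
Subnets: 13.214.80.0/22, 13.214.84.0/22, 13.214.88.0/22, 13.214.92.0/22


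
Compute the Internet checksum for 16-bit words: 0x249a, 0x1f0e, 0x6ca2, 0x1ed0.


Sum all words (with carry folding):
+ 0x249a = 0x249a
+ 0x1f0e = 0x43a8
+ 0x6ca2 = 0xb04a
+ 0x1ed0 = 0xcf1a
One's complement: ~0xcf1a
Checksum = 0x30e5


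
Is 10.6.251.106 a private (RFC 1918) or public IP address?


RFC 1918 private ranges:
  10.0.0.0/8 (10.0.0.0 - 10.255.255.255)
  172.16.0.0/12 (172.16.0.0 - 172.31.255.255)
  192.168.0.0/16 (192.168.0.0 - 192.168.255.255)
Private (in 10.0.0.0/8)


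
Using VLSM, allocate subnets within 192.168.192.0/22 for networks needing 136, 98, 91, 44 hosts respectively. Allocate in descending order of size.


136 hosts -> /24 (254 usable): 192.168.192.0/24
98 hosts -> /25 (126 usable): 192.168.193.0/25
91 hosts -> /25 (126 usable): 192.168.193.128/25
44 hosts -> /26 (62 usable): 192.168.194.0/26
Allocation: 192.168.192.0/24 (136 hosts, 254 usable); 192.168.193.0/25 (98 hosts, 126 usable); 192.168.193.128/25 (91 hosts, 126 usable); 192.168.194.0/26 (44 hosts, 62 usable)


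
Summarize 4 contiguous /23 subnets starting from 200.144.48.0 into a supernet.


Original prefix: /23
Number of subnets: 4 = 2^2
New prefix = 23 - 2 = 21
Supernet: 200.144.48.0/21


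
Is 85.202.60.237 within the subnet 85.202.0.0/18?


Subnet network: 85.202.0.0
Test IP AND mask: 85.202.0.0
Yes, 85.202.60.237 is in 85.202.0.0/18


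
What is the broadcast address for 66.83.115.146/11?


Network: 66.64.0.0/11
Host bits = 21
Set all host bits to 1:
Broadcast: 66.95.255.255


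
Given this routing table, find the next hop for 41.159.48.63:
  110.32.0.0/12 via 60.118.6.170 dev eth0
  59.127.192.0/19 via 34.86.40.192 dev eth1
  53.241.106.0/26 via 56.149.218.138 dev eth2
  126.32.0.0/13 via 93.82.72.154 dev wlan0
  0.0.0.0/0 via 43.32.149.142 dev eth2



Longest prefix match for 41.159.48.63:
  /12 110.32.0.0: no
  /19 59.127.192.0: no
  /26 53.241.106.0: no
  /13 126.32.0.0: no
  /0 0.0.0.0: MATCH
Selected: next-hop 43.32.149.142 via eth2 (matched /0)


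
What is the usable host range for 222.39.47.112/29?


Network: 222.39.47.112
Broadcast: 222.39.47.119
First usable = network + 1
Last usable = broadcast - 1
Range: 222.39.47.113 to 222.39.47.118


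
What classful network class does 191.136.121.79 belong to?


First octet: 191
Binary: 10111111
10xxxxxx -> Class B (128-191)
Class B, default mask 255.255.0.0 (/16)


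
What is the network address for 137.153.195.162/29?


IP:   10001001.10011001.11000011.10100010
Mask: 11111111.11111111.11111111.11111000
AND operation:
Net:  10001001.10011001.11000011.10100000
Network: 137.153.195.160/29


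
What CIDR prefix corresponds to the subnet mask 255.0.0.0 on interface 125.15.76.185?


Binary: 11111111.00000000.00000000.00000000
Count leading 1s
Prefix: /8


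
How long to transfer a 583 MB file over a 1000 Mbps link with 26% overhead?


Effective throughput = 1000 * (1 - 26/100) = 740 Mbps
File size in Mb = 583 * 8 = 4664 Mb
Time = 4664 / 740
Time = 6.3027 seconds


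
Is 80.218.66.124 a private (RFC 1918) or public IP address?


RFC 1918 private ranges:
  10.0.0.0/8 (10.0.0.0 - 10.255.255.255)
  172.16.0.0/12 (172.16.0.0 - 172.31.255.255)
  192.168.0.0/16 (192.168.0.0 - 192.168.255.255)
Public (not in any RFC 1918 range)


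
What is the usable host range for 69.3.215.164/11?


Network: 69.0.0.0
Broadcast: 69.31.255.255
First usable = network + 1
Last usable = broadcast - 1
Range: 69.0.0.1 to 69.31.255.254


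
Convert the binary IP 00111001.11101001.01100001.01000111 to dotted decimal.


00111001 = 57
11101001 = 233
01100001 = 97
01000111 = 71
IP: 57.233.97.71


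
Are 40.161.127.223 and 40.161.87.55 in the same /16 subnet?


Mask: 255.255.0.0
40.161.127.223 AND mask = 40.161.0.0
40.161.87.55 AND mask = 40.161.0.0
Yes, same subnet (40.161.0.0)
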